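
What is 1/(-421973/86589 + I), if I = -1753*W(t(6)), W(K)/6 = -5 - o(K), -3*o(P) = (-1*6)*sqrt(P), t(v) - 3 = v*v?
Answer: -30328087236561/8358629663772683435 + 157720668918156*sqrt(39)/108662185629044884655 ≈ 5.4361e-6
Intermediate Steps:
t(v) = 3 + v**2 (t(v) = 3 + v*v = 3 + v**2)
o(P) = 2*sqrt(P) (o(P) = -(-1*6)*sqrt(P)/3 = -(-2)*sqrt(P) = 2*sqrt(P))
W(K) = -30 - 12*sqrt(K) (W(K) = 6*(-5 - 2*sqrt(K)) = -30 - 12*sqrt(K))
I = 52590 + 21036*sqrt(39) (I = -1753*(-30 - 12*sqrt(3 + 6**2)) = -1753*(-30 - 12*sqrt(3 + 36)) = -1753*(-30 - 12*sqrt(39)) = 52590 + 21036*sqrt(39) ≈ 1.8396e+5)
1/(-421973/86589 + I) = 1/(-421973/86589 + (52590 + 21036*sqrt(39))) = 1/(4553293537/86589 + 21036*sqrt(39))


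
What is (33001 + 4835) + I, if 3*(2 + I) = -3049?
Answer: 110453/3 ≈ 36818.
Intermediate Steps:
I = -3055/3 (I = -2 + (1/3)*(-3049) = -2 - 3049/3 = -3055/3 ≈ -1018.3)
(33001 + 4835) + I = (33001 + 4835) - 3055/3 = 37836 - 3055/3 = 110453/3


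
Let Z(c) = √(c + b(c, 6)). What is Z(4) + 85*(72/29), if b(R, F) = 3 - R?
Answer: 6120/29 + √3 ≈ 212.77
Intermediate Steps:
Z(c) = √3 (Z(c) = √(c + (3 - c)) = √3)
Z(4) + 85*(72/29) = √3 + 85*(72/29) = √3 + 6120/29 = 6120/29 + √3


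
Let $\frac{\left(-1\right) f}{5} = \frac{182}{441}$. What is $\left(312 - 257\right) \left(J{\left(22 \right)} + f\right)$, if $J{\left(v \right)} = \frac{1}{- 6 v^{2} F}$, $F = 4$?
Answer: $- \frac{2516905}{22176} \approx -113.5$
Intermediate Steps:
$f = - \frac{130}{63}$ ($f = - 5 \cdot \frac{182}{441} = - 5 \cdot 182 \cdot \frac{1}{441} = \left(-5\right) \frac{26}{63} = - \frac{130}{63} \approx -2.0635$)
$J{\left(v \right)} = - \frac{1}{24 v^{2}}$ ($J{\left(v \right)} = \frac{1}{- 6 v^{2} \cdot 4} = \frac{1}{\left(-24\right) v^{2}} = - \frac{1}{24 v^{2}}$)
$\left(312 - 257\right) \left(J{\left(22 \right)} + f\right) = \left(312 - 257\right) \left(- \frac{1}{24 \cdot 484} - \frac{130}{63}\right) = 55 \left(\left(- \frac{1}{24}\right) \frac{1}{484} - \frac{130}{63}\right) = 55 \left(- \frac{1}{11616} - \frac{130}{63}\right) = 55 \left(- \frac{503381}{243936}\right) = - \frac{2516905}{22176}$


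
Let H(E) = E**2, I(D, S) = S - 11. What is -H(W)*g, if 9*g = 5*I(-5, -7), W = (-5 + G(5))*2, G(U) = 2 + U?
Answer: 160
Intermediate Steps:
I(D, S) = -11 + S
W = 4 (W = (-5 + (2 + 5))*2 = (-5 + 7)*2 = 2*2 = 4)
g = -10 (g = (5*(-11 - 7))/9 = (5*(-18))/9 = (1/9)*(-90) = -10)
-H(W)*g = -4**2*(-10) = -16*(-10) = -1*(-160) = 160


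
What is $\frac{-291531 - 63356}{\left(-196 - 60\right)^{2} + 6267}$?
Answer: $- \frac{354887}{71803} \approx -4.9425$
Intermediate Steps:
$\frac{-291531 - 63356}{\left(-196 - 60\right)^{2} + 6267} = - \frac{354887}{\left(-256\right)^{2} + 6267} = - \frac{354887}{65536 + 6267} = - \frac{354887}{71803}$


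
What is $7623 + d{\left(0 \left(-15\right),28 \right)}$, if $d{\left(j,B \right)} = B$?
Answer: $7651$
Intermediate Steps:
$7623 + d{\left(0 \left(-15\right),28 \right)} = 7623 + 28 = 7651$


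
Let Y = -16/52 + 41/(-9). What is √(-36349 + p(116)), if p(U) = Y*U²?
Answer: I*√154820861/39 ≈ 319.04*I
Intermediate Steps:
Y = -569/117 (Y = -16*1/52 + 41*(-⅑) = -4/13 - 41/9 = -569/117 ≈ -4.8633)
p(U) = -569*U²/117
√(-36349 + p(116)) = √(-36349 - 569/117*116²) = √(-36349 - 569/117*13456) = √(-36349 - 7656464/117) = √(-11909297/117) = I*√154820861/39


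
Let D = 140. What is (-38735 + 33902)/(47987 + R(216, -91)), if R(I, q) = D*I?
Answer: -4833/78227 ≈ -0.061782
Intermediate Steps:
R(I, q) = 140*I
(-38735 + 33902)/(47987 + R(216, -91)) = (-38735 + 33902)/(47987 + 140*216) = -4833/(47987 + 30240) = -4833/78227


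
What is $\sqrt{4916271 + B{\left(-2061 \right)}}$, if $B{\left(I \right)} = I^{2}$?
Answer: $2 \sqrt{2290998} \approx 3027.2$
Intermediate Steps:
$\sqrt{4916271 + B{\left(-2061 \right)}} = \sqrt{4916271 + \left(-2061\right)^{2}} = \sqrt{4916271 + 4247721} = \sqrt{9163992} = 2 \sqrt{2290998}$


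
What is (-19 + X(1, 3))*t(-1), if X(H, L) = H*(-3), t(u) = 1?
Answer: -22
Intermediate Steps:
X(H, L) = -3*H
(-19 + X(1, 3))*t(-1) = (-19 - 3*1)*1 = (-19 - 3)*1 = -22*1 = -22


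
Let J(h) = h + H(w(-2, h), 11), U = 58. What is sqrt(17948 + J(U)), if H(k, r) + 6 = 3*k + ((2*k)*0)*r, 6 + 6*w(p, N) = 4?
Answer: sqrt(17999) ≈ 134.16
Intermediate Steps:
w(p, N) = -1/3 (w(p, N) = -1 + (1/6)*4 = -1 + 2/3 = -1/3)
H(k, r) = -6 + 3*k (H(k, r) = -6 + (3*k + ((2*k)*0)*r) = -6 + (3*k + 0*r) = -6 + (3*k + 0) = -6 + 3*k)
J(h) = -7 + h (J(h) = h + (-6 + 3*(-1/3)) = h + (-6 - 1) = h - 7 = -7 + h)
sqrt(17948 + J(U)) = sqrt(17948 + (-7 + 58)) = sqrt(17948 + 51) = sqrt(17999)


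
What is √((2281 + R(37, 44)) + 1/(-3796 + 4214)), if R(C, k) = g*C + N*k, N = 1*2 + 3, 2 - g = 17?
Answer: 3*√37779258/418 ≈ 44.114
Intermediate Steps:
g = -15 (g = 2 - 1*17 = 2 - 17 = -15)
N = 5 (N = 2 + 3 = 5)
R(C, k) = -15*C + 5*k
√((2281 + R(37, 44)) + 1/(-3796 + 4214)) = √((2281 + (-15*37 + 5*44)) + 1/(-3796 + 4214)) = √((2281 + (-555 + 220)) + 1/418) = √((2281 - 335) + 1/418) = √(1946 + 1/418) = √(813429/418) = 3*√37779258/418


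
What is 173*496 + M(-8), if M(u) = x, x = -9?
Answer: 85799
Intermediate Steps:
M(u) = -9
173*496 + M(-8) = 173*496 - 9 = 85808 - 9 = 85799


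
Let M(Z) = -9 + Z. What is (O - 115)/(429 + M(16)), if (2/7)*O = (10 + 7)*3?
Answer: 127/872 ≈ 0.14564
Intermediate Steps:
O = 357/2 (O = 7*((10 + 7)*3)/2 = 7*(17*3)/2 = (7/2)*51 = 357/2 ≈ 178.50)
(O - 115)/(429 + M(16)) = (357/2 - 115)/(429 + (-9 + 16)) = 127/(2*(429 + 7)) = (127/2)/436 = (127/2)*(1/436) = 127/872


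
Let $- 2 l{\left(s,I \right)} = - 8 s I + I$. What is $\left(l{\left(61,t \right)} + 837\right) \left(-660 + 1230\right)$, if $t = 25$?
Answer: $3946965$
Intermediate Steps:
$l{\left(s,I \right)} = - \frac{I}{2} + 4 I s$ ($l{\left(s,I \right)} = - \frac{- 8 s I + I}{2} = - \frac{- 8 I s + I}{2} = - \frac{I - 8 I s}{2} = - \frac{I}{2} + 4 I s$)
$\left(l{\left(61,t \right)} + 837\right) \left(-660 + 1230\right) = \left(\frac{1}{2} \cdot 25 \left(-1 + 8 \cdot 61\right) + 837\right) \left(-660 + 1230\right) = \left(\frac{1}{2} \cdot 25 \left(-1 + 488\right) + 837\right) 570 = \left(\frac{1}{2} \cdot 25 \cdot 487 + 837\right) 570 = \left(\frac{12175}{2} + 837\right) 570 = \frac{13849}{2} \cdot 570 = 3946965$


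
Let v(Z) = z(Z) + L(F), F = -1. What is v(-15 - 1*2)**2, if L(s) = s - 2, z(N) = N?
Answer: 400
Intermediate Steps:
L(s) = -2 + s
v(Z) = -3 + Z (v(Z) = Z + (-2 - 1) = Z - 3 = -3 + Z)
v(-15 - 1*2)**2 = (-3 + (-15 - 1*2))**2 = (-3 + (-15 - 2))**2 = (-3 - 17)**2 = (-20)**2 = 400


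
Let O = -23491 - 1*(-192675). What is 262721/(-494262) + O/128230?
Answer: 24966254189/31689608130 ≈ 0.78784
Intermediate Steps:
O = 169184 (O = -23491 + 192675 = 169184)
262721/(-494262) + O/128230 = 262721/(-494262) + 169184/128230 = 262721*(-1/494262) + 169184*(1/128230) = -262721/494262 + 84592/64115 = 24966254189/31689608130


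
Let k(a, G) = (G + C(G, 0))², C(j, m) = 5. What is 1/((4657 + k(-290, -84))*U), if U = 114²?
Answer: 1/141630408 ≈ 7.0606e-9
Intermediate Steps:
k(a, G) = (5 + G)² (k(a, G) = (G + 5)² = (5 + G)²)
U = 12996
1/((4657 + k(-290, -84))*U) = 1/((4657 + (5 - 84)²)*12996) = (1/12996)/(4657 + (-79)²) = (1/12996)/(4657 + 6241) = (1/12996)/10898 = (1/10898)*(1/12996) = 1/141630408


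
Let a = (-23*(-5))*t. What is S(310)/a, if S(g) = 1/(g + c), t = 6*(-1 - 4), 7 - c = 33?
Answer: -1/979800 ≈ -1.0206e-6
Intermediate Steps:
c = -26 (c = 7 - 1*33 = 7 - 33 = -26)
t = -30 (t = 6*(-5) = -30)
S(g) = 1/(-26 + g) (S(g) = 1/(g - 26) = 1/(-26 + g))
a = -3450 (a = -23*(-5)*(-30) = 115*(-30) = -3450)
S(310)/a = 1/((-26 + 310)*(-3450)) = -1/3450/284 = (1/284)*(-1/3450) = -1/979800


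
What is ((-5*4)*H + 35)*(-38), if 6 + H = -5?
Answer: -9690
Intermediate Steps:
H = -11 (H = -6 - 5 = -11)
((-5*4)*H + 35)*(-38) = (-5*4*(-11) + 35)*(-38) = (-20*(-11) + 35)*(-38) = (220 + 35)*(-38) = 255*(-38) = -9690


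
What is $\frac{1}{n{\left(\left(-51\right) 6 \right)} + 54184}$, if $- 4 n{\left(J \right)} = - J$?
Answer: $\frac{2}{108215} \approx 1.8482 \cdot 10^{-5}$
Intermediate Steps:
$n{\left(J \right)} = \frac{J}{4}$ ($n{\left(J \right)} = - \frac{\left(-1\right) J}{4} = \frac{J}{4}$)
$\frac{1}{n{\left(\left(-51\right) 6 \right)} + 54184} = \frac{1}{\frac{\left(-51\right) 6}{4} + 54184} = \frac{1}{\frac{1}{4} \left(-306\right) + 54184} = \frac{1}{- \frac{153}{2} + 54184} = \frac{1}{\frac{108215}{2}} = \frac{2}{108215}$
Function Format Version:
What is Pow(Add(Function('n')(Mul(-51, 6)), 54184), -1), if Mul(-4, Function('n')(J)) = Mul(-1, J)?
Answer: Rational(2, 108215) ≈ 1.8482e-5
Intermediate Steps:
Function('n')(J) = Mul(Rational(1, 4), J) (Function('n')(J) = Mul(Rational(-1, 4), Mul(-1, J)) = Mul(Rational(1, 4), J))
Pow(Add(Function('n')(Mul(-51, 6)), 54184), -1) = Pow(Add(Mul(Rational(1, 4), Mul(-51, 6)), 54184), -1) = Pow(Add(Mul(Rational(1, 4), -306), 54184), -1) = Pow(Add(Rational(-153, 2), 54184), -1) = Pow(Rational(108215, 2), -1) = Rational(2, 108215)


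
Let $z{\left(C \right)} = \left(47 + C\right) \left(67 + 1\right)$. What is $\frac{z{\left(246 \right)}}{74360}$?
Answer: $\frac{4981}{18590} \approx 0.26794$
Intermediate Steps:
$z{\left(C \right)} = 3196 + 68 C$ ($z{\left(C \right)} = \left(47 + C\right) 68 = 3196 + 68 C$)
$\frac{z{\left(246 \right)}}{74360} = \frac{3196 + 68 \cdot 246}{74360} = \left(3196 + 16728\right) \frac{1}{74360} = 19924 \cdot \frac{1}{74360} = \frac{4981}{18590}$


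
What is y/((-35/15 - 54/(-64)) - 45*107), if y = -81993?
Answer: 7871328/462383 ≈ 17.023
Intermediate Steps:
y/((-35/15 - 54/(-64)) - 45*107) = -81993/((-35/15 - 54/(-64)) - 45*107) = -81993/((-35*1/15 - 54*(-1/64)) - 4815) = -81993/((-7/3 + 27/32) - 4815) = -81993/(-143/96 - 4815) = -81993/(-462383/96) = -81993*(-96/462383) = 7871328/462383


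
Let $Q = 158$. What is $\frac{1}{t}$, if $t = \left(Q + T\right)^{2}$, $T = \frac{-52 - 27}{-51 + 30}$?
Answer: $\frac{441}{11539609} \approx 3.8216 \cdot 10^{-5}$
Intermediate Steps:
$T = \frac{79}{21}$ ($T = - \frac{79}{-21} = \left(-79\right) \left(- \frac{1}{21}\right) = \frac{79}{21} \approx 3.7619$)
$t = \frac{11539609}{441}$ ($t = \left(158 + \frac{79}{21}\right)^{2} = \left(\frac{3397}{21}\right)^{2} = \frac{11539609}{441} \approx 26167.0$)
$\frac{1}{t} = \frac{1}{\frac{11539609}{441}} = \frac{441}{11539609}$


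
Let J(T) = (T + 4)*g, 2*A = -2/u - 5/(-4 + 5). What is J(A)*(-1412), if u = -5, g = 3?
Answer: -36006/5 ≈ -7201.2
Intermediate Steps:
A = -23/10 (A = (-2/(-5) - 5/(-4 + 5))/2 = (-2*(-⅕) - 5/1)/2 = (⅖ - 5*1)/2 = (⅖ - 5)/2 = (½)*(-23/5) = -23/10 ≈ -2.3000)
J(T) = 12 + 3*T (J(T) = (T + 4)*3 = (4 + T)*3 = 12 + 3*T)
J(A)*(-1412) = (12 + 3*(-23/10))*(-1412) = (12 - 69/10)*(-1412) = (51/10)*(-1412) = -36006/5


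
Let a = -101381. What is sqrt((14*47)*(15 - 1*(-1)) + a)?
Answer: I*sqrt(90853) ≈ 301.42*I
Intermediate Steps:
sqrt((14*47)*(15 - 1*(-1)) + a) = sqrt((14*47)*(15 - 1*(-1)) - 101381) = sqrt(658*(15 + 1) - 101381) = sqrt(658*16 - 101381) = sqrt(10528 - 101381) = sqrt(-90853) = I*sqrt(90853)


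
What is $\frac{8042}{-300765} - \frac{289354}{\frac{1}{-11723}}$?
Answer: $\frac{1020224036752588}{300765} \approx 3.3921 \cdot 10^{9}$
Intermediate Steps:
$\frac{8042}{-300765} - \frac{289354}{\frac{1}{-11723}} = 8042 \left(- \frac{1}{300765}\right) - \frac{289354}{- \frac{1}{11723}} = - \frac{8042}{300765} - -3392096942 = - \frac{8042}{300765} + 3392096942 = \frac{1020224036752588}{300765}$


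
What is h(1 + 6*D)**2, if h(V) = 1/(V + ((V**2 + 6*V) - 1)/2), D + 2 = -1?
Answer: 1/5776 ≈ 0.00017313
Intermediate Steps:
D = -3 (D = -2 - 1 = -3)
h(V) = 1/(-1/2 + V**2/2 + 4*V) (h(V) = 1/(V + (-1 + V**2 + 6*V)*(1/2)) = 1/(V + (-1/2 + V**2/2 + 3*V)) = 1/(-1/2 + V**2/2 + 4*V))
h(1 + 6*D)**2 = (2/(-1 + (1 + 6*(-3))**2 + 8*(1 + 6*(-3))))**2 = (2/(-1 + (1 - 18)**2 + 8*(1 - 18)))**2 = (2/(-1 + (-17)**2 + 8*(-17)))**2 = (2/(-1 + 289 - 136))**2 = (2/152)**2 = (2*(1/152))**2 = (1/76)**2 = 1/5776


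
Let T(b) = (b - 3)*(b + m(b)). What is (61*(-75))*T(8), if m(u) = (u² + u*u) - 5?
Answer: -2996625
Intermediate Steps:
m(u) = -5 + 2*u² (m(u) = (u² + u²) - 5 = 2*u² - 5 = -5 + 2*u²)
T(b) = (-3 + b)*(-5 + b + 2*b²) (T(b) = (b - 3)*(b + (-5 + 2*b²)) = (-3 + b)*(-5 + b + 2*b²))
(61*(-75))*T(8) = (61*(-75))*(15 - 8*8 - 5*8² + 2*8³) = -4575*(15 - 64 - 5*64 + 2*512) = -4575*(15 - 64 - 320 + 1024) = -4575*655 = -2996625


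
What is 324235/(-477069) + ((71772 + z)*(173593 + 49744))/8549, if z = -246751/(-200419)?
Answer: 1532650413898059962122/817401452147139 ≈ 1.8750e+6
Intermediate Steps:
z = 246751/200419 (z = -246751*(-1/200419) = 246751/200419 ≈ 1.2312)
324235/(-477069) + ((71772 + z)*(173593 + 49744))/8549 = 324235/(-477069) + ((71772 + 246751/200419)*(173593 + 49744))/8549 = 324235*(-1/477069) + ((14384719219/200419)*223337)*(1/8549) = -324235/477069 + (3212640036213803/200419)*(1/8549) = -324235/477069 + 3212640036213803/1713382031 = 1532650413898059962122/817401452147139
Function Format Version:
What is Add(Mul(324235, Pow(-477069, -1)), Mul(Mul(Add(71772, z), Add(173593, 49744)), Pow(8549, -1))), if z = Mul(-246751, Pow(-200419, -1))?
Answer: Rational(1532650413898059962122, 817401452147139) ≈ 1.8750e+6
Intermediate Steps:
z = Rational(246751, 200419) (z = Mul(-246751, Rational(-1, 200419)) = Rational(246751, 200419) ≈ 1.2312)
Add(Mul(324235, Pow(-477069, -1)), Mul(Mul(Add(71772, z), Add(173593, 49744)), Pow(8549, -1))) = Add(Mul(324235, Pow(-477069, -1)), Mul(Mul(Add(71772, Rational(246751, 200419)), Add(173593, 49744)), Pow(8549, -1))) = Add(Mul(324235, Rational(-1, 477069)), Mul(Mul(Rational(14384719219, 200419), 223337), Rational(1, 8549))) = Add(Rational(-324235, 477069), Mul(Rational(3212640036213803, 200419), Rational(1, 8549))) = Add(Rational(-324235, 477069), Rational(3212640036213803, 1713382031)) = Rational(1532650413898059962122, 817401452147139)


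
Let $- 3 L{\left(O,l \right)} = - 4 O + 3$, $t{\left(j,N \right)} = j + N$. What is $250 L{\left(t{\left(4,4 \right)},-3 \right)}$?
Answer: $\frac{7250}{3} \approx 2416.7$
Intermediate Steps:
$t{\left(j,N \right)} = N + j$
$L{\left(O,l \right)} = -1 + \frac{4 O}{3}$ ($L{\left(O,l \right)} = - \frac{- 4 O + 3}{3} = - \frac{3 - 4 O}{3} = -1 + \frac{4 O}{3}$)
$250 L{\left(t{\left(4,4 \right)},-3 \right)} = 250 \left(-1 + \frac{4 \left(4 + 4\right)}{3}\right) = 250 \left(-1 + \frac{4}{3} \cdot 8\right) = 250 \left(-1 + \frac{32}{3}\right) = 250 \cdot \frac{29}{3} = \frac{7250}{3}$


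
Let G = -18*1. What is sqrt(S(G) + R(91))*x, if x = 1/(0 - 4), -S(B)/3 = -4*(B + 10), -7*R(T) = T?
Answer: -I*sqrt(109)/4 ≈ -2.6101*I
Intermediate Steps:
G = -18
R(T) = -T/7
S(B) = 120 + 12*B (S(B) = -(-12)*(B + 10) = -(-12)*(10 + B) = -3*(-40 - 4*B) = 120 + 12*B)
x = -1/4 (x = 1/(-4) = -1/4 ≈ -0.25000)
sqrt(S(G) + R(91))*x = sqrt((120 + 12*(-18)) - 1/7*91)*(-1/4) = sqrt((120 - 216) - 13)*(-1/4) = sqrt(-96 - 13)*(-1/4) = sqrt(-109)*(-1/4) = (I*sqrt(109))*(-1/4) = -I*sqrt(109)/4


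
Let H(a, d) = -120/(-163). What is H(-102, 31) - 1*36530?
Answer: -5954270/163 ≈ -36529.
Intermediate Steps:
H(a, d) = 120/163 (H(a, d) = -120*(-1/163) = 120/163)
H(-102, 31) - 1*36530 = 120/163 - 1*36530 = 120/163 - 36530 = -5954270/163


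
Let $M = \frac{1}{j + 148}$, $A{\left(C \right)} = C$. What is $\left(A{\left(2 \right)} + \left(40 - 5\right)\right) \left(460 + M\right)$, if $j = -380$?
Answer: $\frac{3948603}{232} \approx 17020.0$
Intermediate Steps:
$M = - \frac{1}{232}$ ($M = \frac{1}{-380 + 148} = \frac{1}{-232} = - \frac{1}{232} \approx -0.0043103$)
$\left(A{\left(2 \right)} + \left(40 - 5\right)\right) \left(460 + M\right) = \left(2 + \left(40 - 5\right)\right) \left(460 - \frac{1}{232}\right) = \left(2 + 35\right) \frac{106719}{232} = 37 \cdot \frac{106719}{232} = \frac{3948603}{232}$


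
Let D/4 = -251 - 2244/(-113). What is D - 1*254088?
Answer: -28816420/113 ≈ -2.5501e+5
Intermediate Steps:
D = -104476/113 (D = 4*(-251 - 2244/(-113)) = 4*(-251 - 2244*(-1)/113) = 4*(-251 - 11*(-204/113)) = 4*(-251 + 2244/113) = 4*(-26119/113) = -104476/113 ≈ -924.57)
D - 1*254088 = -104476/113 - 1*254088 = -104476/113 - 254088 = -28816420/113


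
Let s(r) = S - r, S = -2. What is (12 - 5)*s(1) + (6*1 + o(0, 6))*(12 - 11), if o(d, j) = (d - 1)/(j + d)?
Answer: -91/6 ≈ -15.167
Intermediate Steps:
o(d, j) = (-1 + d)/(d + j)
s(r) = -2 - r
(12 - 5)*s(1) + (6*1 + o(0, 6))*(12 - 11) = (12 - 5)*(-2 - 1*1) + (6*1 + (-1 + 0)/(0 + 6))*(12 - 11) = 7*(-2 - 1) + (6 - 1/6)*1 = 7*(-3) + (6 + (1/6)*(-1))*1 = -21 + (6 - 1/6)*1 = -21 + (35/6)*1 = -21 + 35/6 = -91/6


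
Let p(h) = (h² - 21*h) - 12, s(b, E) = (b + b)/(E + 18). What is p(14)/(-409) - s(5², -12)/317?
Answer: 94385/388959 ≈ 0.24266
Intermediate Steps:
s(b, E) = 2*b/(18 + E) (s(b, E) = (2*b)/(18 + E) = 2*b/(18 + E))
p(h) = -12 + h² - 21*h
p(14)/(-409) - s(5², -12)/317 = (-12 + 14² - 21*14)/(-409) - 2*5²/(18 - 12)/317 = (-12 + 196 - 294)*(-1/409) - 2*25/6*(1/317) = -110*(-1/409) - 2*25/6*(1/317) = 110/409 - 1*25/3*(1/317) = 110/409 - 25/3*1/317 = 110/409 - 25/951 = 94385/388959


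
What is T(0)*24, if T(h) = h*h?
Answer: 0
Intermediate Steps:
T(h) = h²
T(0)*24 = 0²*24 = 0*24 = 0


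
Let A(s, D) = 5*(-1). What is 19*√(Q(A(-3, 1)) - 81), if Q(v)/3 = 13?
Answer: 19*I*√42 ≈ 123.13*I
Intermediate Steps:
A(s, D) = -5
Q(v) = 39 (Q(v) = 3*13 = 39)
19*√(Q(A(-3, 1)) - 81) = 19*√(39 - 81) = 19*√(-42) = 19*(I*√42) = 19*I*√42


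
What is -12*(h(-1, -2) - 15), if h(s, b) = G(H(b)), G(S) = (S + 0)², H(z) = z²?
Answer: -12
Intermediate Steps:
G(S) = S²
h(s, b) = b⁴ (h(s, b) = (b²)² = b⁴)
-12*(h(-1, -2) - 15) = -12*((-2)⁴ - 15) = -12*(16 - 15) = -12*1 = -12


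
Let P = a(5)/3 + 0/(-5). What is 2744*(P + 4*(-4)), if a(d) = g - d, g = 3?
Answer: -137200/3 ≈ -45733.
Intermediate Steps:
a(d) = 3 - d
P = -⅔ (P = (3 - 1*5)/3 + 0/(-5) = (3 - 5)*(⅓) + 0*(-⅕) = -2*⅓ + 0 = -⅔ + 0 = -⅔ ≈ -0.66667)
2744*(P + 4*(-4)) = 2744*(-⅔ + 4*(-4)) = 2744*(-⅔ - 16) = 2744*(-50/3) = -137200/3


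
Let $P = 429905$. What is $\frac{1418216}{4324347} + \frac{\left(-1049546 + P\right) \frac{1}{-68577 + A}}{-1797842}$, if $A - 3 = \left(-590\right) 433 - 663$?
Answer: $\frac{827911944276768077}{2524432187882412018} \approx 0.32796$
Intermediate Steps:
$A = -256130$ ($A = 3 - 256133 = -256130$)
$\frac{1418216}{4324347} + \frac{\left(-1049546 + P\right) \frac{1}{-68577 + A}}{-1797842} = \frac{1418216}{4324347} + \frac{\left(-1049546 + 429905\right) \frac{1}{-68577 - 256130}}{-1797842} = 1418216 \cdot \frac{1}{4324347} + - \frac{619641}{-324707} \left(- \frac{1}{1797842}\right) = \frac{1418216}{4324347} + \left(-619641\right) \left(- \frac{1}{324707}\right) \left(- \frac{1}{1797842}\right) = \frac{1418216}{4324347} + \frac{619641}{324707} \left(- \frac{1}{1797842}\right) = \frac{1418216}{4324347} - \frac{619641}{583771882294} = \frac{827911944276768077}{2524432187882412018}$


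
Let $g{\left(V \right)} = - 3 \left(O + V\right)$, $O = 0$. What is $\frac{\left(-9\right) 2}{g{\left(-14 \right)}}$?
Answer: $- \frac{3}{7} \approx -0.42857$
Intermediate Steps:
$g{\left(V \right)} = - 3 V$ ($g{\left(V \right)} = - 3 \left(0 + V\right) = - 3 V$)
$\frac{\left(-9\right) 2}{g{\left(-14 \right)}} = \frac{\left(-9\right) 2}{\left(-3\right) \left(-14\right)} = - \frac{18}{42} = \left(-18\right) \frac{1}{42} = - \frac{3}{7}$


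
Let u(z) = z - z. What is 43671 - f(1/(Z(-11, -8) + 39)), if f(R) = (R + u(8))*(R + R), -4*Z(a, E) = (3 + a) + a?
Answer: 1337424343/30625 ≈ 43671.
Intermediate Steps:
u(z) = 0
Z(a, E) = -3/4 - a/2 (Z(a, E) = -((3 + a) + a)/4 = -(3 + 2*a)/4 = -3/4 - a/2)
f(R) = 2*R**2 (f(R) = (R + 0)*(R + R) = R*(2*R) = 2*R**2)
43671 - f(1/(Z(-11, -8) + 39)) = 43671 - 2*(1/((-3/4 - 1/2*(-11)) + 39))**2 = 43671 - 2*(1/((-3/4 + 11/2) + 39))**2 = 43671 - 2*(1/(19/4 + 39))**2 = 43671 - 2*(1/(175/4))**2 = 43671 - 2*(4/175)**2 = 43671 - 2*16/30625 = 43671 - 1*32/30625 = 43671 - 32/30625 = 1337424343/30625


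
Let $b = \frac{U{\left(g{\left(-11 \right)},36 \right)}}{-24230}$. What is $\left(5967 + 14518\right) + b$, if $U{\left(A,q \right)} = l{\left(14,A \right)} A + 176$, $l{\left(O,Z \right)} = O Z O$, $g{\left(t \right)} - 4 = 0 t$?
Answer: $\frac{248174119}{12115} \approx 20485.0$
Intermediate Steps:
$g{\left(t \right)} = 4$ ($g{\left(t \right)} = 4 + 0 t = 4 + 0 = 4$)
$l{\left(O,Z \right)} = Z O^{2}$
$U{\left(A,q \right)} = 176 + 196 A^{2}$ ($U{\left(A,q \right)} = A 14^{2} A + 176 = A 196 A + 176 = 196 A A + 176 = 196 A^{2} + 176 = 176 + 196 A^{2}$)
$b = - \frac{1656}{12115}$ ($b = \frac{176 + 196 \cdot 4^{2}}{-24230} = \left(176 + 196 \cdot 16\right) \left(- \frac{1}{24230}\right) = \left(176 + 3136\right) \left(- \frac{1}{24230}\right) = 3312 \left(- \frac{1}{24230}\right) = - \frac{1656}{12115} \approx -0.13669$)
$\left(5967 + 14518\right) + b = \left(5967 + 14518\right) - \frac{1656}{12115} = 20485 - \frac{1656}{12115} = \frac{248174119}{12115}$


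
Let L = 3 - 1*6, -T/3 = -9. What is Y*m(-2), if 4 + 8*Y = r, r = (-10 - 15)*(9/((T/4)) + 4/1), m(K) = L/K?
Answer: -103/4 ≈ -25.750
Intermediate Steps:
T = 27 (T = -3*(-9) = 27)
L = -3 (L = 3 - 6 = -3)
m(K) = -3/K
r = -400/3 (r = (-10 - 15)*(9/((27/4)) + 4/1) = -25*(9/((27*(¼))) + 4*1) = -25*(9/(27/4) + 4) = -25*(9*(4/27) + 4) = -25*(4/3 + 4) = -25*16/3 = -400/3 ≈ -133.33)
Y = -103/6 (Y = -½ + (⅛)*(-400/3) = -½ - 50/3 = -103/6 ≈ -17.167)
Y*m(-2) = -(-103)/(2*(-2)) = -(-103)*(-1)/(2*2) = -103/6*3/2 = -103/4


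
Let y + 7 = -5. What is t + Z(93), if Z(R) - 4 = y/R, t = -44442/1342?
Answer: -608331/20801 ≈ -29.245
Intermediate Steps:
t = -22221/671 (t = -44442*1/1342 = -22221/671 ≈ -33.116)
y = -12 (y = -7 - 5 = -12)
Z(R) = 4 - 12/R
t + Z(93) = -22221/671 + (4 - 12/93) = -22221/671 + (4 - 12*1/93) = -22221/671 + (4 - 4/31) = -22221/671 + 120/31 = -608331/20801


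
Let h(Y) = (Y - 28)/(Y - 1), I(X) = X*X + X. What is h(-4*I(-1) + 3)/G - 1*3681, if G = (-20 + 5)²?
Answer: -66259/18 ≈ -3681.1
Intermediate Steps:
I(X) = X + X² (I(X) = X² + X = X + X²)
h(Y) = (-28 + Y)/(-1 + Y)
G = 225 (G = (-15)² = 225)
h(-4*I(-1) + 3)/G - 1*3681 = ((-28 + (-(-4)*(1 - 1) + 3))/(-1 + (-(-4)*(1 - 1) + 3)))/225 - 1*3681 = ((-28 + (-(-4)*0 + 3))/(-1 + (-(-4)*0 + 3)))*(1/225) - 3681 = ((-28 + (-4*0 + 3))/(-1 + (-4*0 + 3)))*(1/225) - 3681 = ((-28 + (0 + 3))/(-1 + (0 + 3)))*(1/225) - 3681 = ((-28 + 3)/(-1 + 3))*(1/225) - 3681 = (-25/2)*(1/225) - 3681 = ((½)*(-25))*(1/225) - 3681 = -25/2*1/225 - 3681 = -1/18 - 3681 = -66259/18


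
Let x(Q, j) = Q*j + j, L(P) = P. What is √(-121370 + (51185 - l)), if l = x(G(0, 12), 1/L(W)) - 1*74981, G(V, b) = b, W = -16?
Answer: √76749/4 ≈ 69.259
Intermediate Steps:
x(Q, j) = j + Q*j
l = -1199709/16 (l = (1 + 12)/(-16) - 1*74981 = -1/16*13 - 74981 = -13/16 - 74981 = -1199709/16 ≈ -74982.)
√(-121370 + (51185 - l)) = √(-121370 + (51185 - 1*(-1199709/16))) = √(-121370 + (51185 + 1199709/16)) = √(-121370 + 2018669/16) = √(76749/16) = √76749/4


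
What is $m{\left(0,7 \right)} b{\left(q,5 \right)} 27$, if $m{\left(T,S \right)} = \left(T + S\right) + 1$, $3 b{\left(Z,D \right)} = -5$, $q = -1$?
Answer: $-360$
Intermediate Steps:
$b{\left(Z,D \right)} = - \frac{5}{3}$ ($b{\left(Z,D \right)} = \frac{1}{3} \left(-5\right) = - \frac{5}{3}$)
$m{\left(T,S \right)} = 1 + S + T$ ($m{\left(T,S \right)} = \left(S + T\right) + 1 = 1 + S + T$)
$m{\left(0,7 \right)} b{\left(q,5 \right)} 27 = \left(1 + 7 + 0\right) \left(- \frac{5}{3}\right) 27 = 8 \left(- \frac{5}{3}\right) 27 = \left(- \frac{40}{3}\right) 27 = -360$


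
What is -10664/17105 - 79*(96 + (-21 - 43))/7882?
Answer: -63647544/67410805 ≈ -0.94417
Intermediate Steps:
-10664/17105 - 79*(96 + (-21 - 43))/7882 = -10664*1/17105 - 79*(96 - 64)*(1/7882) = -10664/17105 - 79*32*(1/7882) = -10664/17105 - 2528*1/7882 = -10664/17105 - 1264/3941 = -63647544/67410805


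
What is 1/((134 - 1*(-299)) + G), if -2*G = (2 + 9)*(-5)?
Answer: 2/921 ≈ 0.0021716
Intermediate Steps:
G = 55/2 (G = -(2 + 9)*(-5)/2 = -11*(-5)/2 = -½*(-55) = 55/2 ≈ 27.500)
1/((134 - 1*(-299)) + G) = 1/((134 - 1*(-299)) + 55/2) = 1/((134 + 299) + 55/2) = 1/(433 + 55/2) = 1/(921/2) = 2/921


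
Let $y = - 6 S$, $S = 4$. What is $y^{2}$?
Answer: $576$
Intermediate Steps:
$y = -24$ ($y = \left(-6\right) 4 = -24$)
$y^{2} = \left(-24\right)^{2} = 576$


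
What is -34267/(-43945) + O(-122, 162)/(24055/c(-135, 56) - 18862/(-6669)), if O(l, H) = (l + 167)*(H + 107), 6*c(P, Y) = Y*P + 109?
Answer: -26405020578131639/36122614571560 ≈ -730.98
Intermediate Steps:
c(P, Y) = 109/6 + P*Y/6 (c(P, Y) = (Y*P + 109)/6 = (P*Y + 109)/6 = (109 + P*Y)/6 = 109/6 + P*Y/6)
O(l, H) = (107 + H)*(167 + l) (O(l, H) = (167 + l)*(107 + H) = (107 + H)*(167 + l))
-34267/(-43945) + O(-122, 162)/(24055/c(-135, 56) - 18862/(-6669)) = -34267/(-43945) + (17869 + 107*(-122) + 167*162 + 162*(-122))/(24055/(109/6 + (1/6)*(-135)*56) - 18862/(-6669)) = -34267*(-1/43945) + (17869 - 13054 + 27054 - 19764)/(24055/(109/6 - 1260) - 18862*(-1/6669)) = 34267/43945 + 12105/(24055/(-7451/6) + 18862/6669) = 34267/43945 + 12105/(24055*(-6/7451) + 18862/6669) = 34267/43945 + 12105/(-144330/7451 + 18862/6669) = 34267/43945 + 12105/(-821996008/49690719) = 34267/43945 + 12105*(-49690719/821996008) = 34267/43945 - 601506153495/821996008 = -26405020578131639/36122614571560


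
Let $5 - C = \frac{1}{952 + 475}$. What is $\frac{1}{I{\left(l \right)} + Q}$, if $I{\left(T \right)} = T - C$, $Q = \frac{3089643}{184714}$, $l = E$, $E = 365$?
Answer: $\frac{263586878}{99300381355} \approx 0.0026544$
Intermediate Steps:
$C = \frac{7134}{1427}$ ($C = 5 - \frac{1}{952 + 475} = 5 - \frac{1}{1427} = \frac{7134}{1427} \approx 4.9993$)
$l = 365$
$Q = \frac{3089643}{184714}$ ($Q = 3089643 \cdot \frac{1}{184714} = \frac{3089643}{184714} \approx 16.727$)
$I{\left(T \right)} = - \frac{7134}{1427} + T$ ($I{\left(T \right)} = T - \frac{7134}{1427} = - \frac{7134}{1427} + T$)
$\frac{1}{I{\left(l \right)} + Q} = \frac{1}{\left(- \frac{7134}{1427} + 365\right) + \frac{3089643}{184714}} = \frac{1}{\frac{513721}{1427} + \frac{3089643}{184714}} = \frac{1}{\frac{99300381355}{263586878}} = \frac{263586878}{99300381355}$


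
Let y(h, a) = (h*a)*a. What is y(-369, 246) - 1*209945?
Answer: -22540349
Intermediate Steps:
y(h, a) = h*a**2 (y(h, a) = (a*h)*a = h*a**2)
y(-369, 246) - 1*209945 = -369*246**2 - 1*209945 = -369*60516 - 209945 = -22330404 - 209945 = -22540349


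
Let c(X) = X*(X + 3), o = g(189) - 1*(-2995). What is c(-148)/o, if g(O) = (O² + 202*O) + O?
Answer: 21460/77083 ≈ 0.27840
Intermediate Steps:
g(O) = O² + 203*O
o = 77083 (o = 189*(203 + 189) - 1*(-2995) = 189*392 + 2995 = 74088 + 2995 = 77083)
c(X) = X*(3 + X)
c(-148)/o = -148*(3 - 148)/77083 = -148*(-145)*(1/77083) = 21460*(1/77083) = 21460/77083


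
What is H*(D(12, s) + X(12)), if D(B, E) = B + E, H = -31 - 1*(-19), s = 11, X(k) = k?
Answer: -420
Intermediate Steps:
H = -12 (H = -31 + 19 = -12)
H*(D(12, s) + X(12)) = -12*((12 + 11) + 12) = -12*(23 + 12) = -12*35 = -420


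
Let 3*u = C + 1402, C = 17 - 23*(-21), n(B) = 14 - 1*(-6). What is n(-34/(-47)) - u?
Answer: -614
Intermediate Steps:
n(B) = 20 (n(B) = 14 + 6 = 20)
C = 500 (C = 17 + 483 = 500)
u = 634 (u = (500 + 1402)/3 = (1/3)*1902 = 634)
n(-34/(-47)) - u = 20 - 1*634 = 20 - 634 = -614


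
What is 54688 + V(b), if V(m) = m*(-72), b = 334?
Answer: 30640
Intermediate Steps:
V(m) = -72*m
54688 + V(b) = 54688 - 72*334 = 54688 - 24048 = 30640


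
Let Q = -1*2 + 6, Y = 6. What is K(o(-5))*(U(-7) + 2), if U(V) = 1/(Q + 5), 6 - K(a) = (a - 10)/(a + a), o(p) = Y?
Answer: 361/27 ≈ 13.370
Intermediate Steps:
o(p) = 6
K(a) = 6 - (-10 + a)/(2*a) (K(a) = 6 - (a - 10)/(a + a) = 6 - (-10 + a)/(2*a))
Q = 4 (Q = -2 + 6 = 4)
U(V) = 1/9 (U(V) = 1/(4 + 5) = 1/9)
K(o(-5))*(U(-7) + 2) = (11/2 + 5/6)*(1/9 + 2) = (11/2 + 5*(1/6))*(19/9) = (11/2 + 5/6)*(19/9) = (19/3)*(19/9) = 361/27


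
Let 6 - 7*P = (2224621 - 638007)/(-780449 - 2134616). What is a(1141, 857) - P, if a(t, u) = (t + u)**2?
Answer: 81458638904816/20405455 ≈ 3.9920e+6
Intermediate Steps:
P = 19077004/20405455 (P = 6/7 - (2224621 - 638007)/(7*(-780449 - 2134616)) = 6/7 - 1586614/(7*(-2915065)) = 6/7 - 1586614*(-1)/(7*2915065) = 6/7 - 1/7*(-1586614/2915065) = 6/7 + 1586614/20405455 = 19077004/20405455 ≈ 0.93490)
a(1141, 857) - P = (1141 + 857)**2 - 1*19077004/20405455 = 1998**2 - 19077004/20405455 = 3992004 - 19077004/20405455 = 81458638904816/20405455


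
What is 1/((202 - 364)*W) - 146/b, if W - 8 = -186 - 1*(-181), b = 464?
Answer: -17855/56376 ≈ -0.31671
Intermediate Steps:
W = 3 (W = 8 + (-186 - 1*(-181)) = 8 + (-186 + 181) = 8 - 5 = 3)
1/((202 - 364)*W) - 146/b = 1/((202 - 364)*3) - 146/464 = (⅓)/(-162) - 146*1/464 = -1/162*⅓ - 73/232 = -1/486 - 73/232 = -17855/56376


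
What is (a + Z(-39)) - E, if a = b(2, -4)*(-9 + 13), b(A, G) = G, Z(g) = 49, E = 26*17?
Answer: -409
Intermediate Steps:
E = 442
a = -16 (a = -4*(-9 + 13) = -4*4 = -16)
(a + Z(-39)) - E = (-16 + 49) - 1*442 = 33 - 442 = -409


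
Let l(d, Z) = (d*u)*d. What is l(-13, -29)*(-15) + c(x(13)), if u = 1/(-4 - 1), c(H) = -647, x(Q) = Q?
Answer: -140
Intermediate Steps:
u = -⅕ (u = 1/(-5) = -⅕ ≈ -0.20000)
l(d, Z) = -d²/5 (l(d, Z) = (d*(-⅕))*d = (-d/5)*d = -d²/5)
l(-13, -29)*(-15) + c(x(13)) = -⅕*(-13)²*(-15) - 647 = -⅕*169*(-15) - 647 = -169/5*(-15) - 647 = 507 - 647 = -140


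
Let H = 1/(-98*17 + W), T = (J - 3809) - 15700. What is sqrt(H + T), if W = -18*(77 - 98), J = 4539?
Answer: I*sqrt(6208598242)/644 ≈ 122.35*I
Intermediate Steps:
W = 378 (W = -18*(-21) = 378)
T = -14970 (T = (4539 - 3809) - 15700 = 730 - 15700 = -14970)
H = -1/1288 (H = 1/(-98*17 + 378) = 1/(-1666 + 378) = 1/(-1288) = -1/1288 ≈ -0.00077640)
sqrt(H + T) = sqrt(-1/1288 - 14970) = sqrt(-19281361/1288) = I*sqrt(6208598242)/644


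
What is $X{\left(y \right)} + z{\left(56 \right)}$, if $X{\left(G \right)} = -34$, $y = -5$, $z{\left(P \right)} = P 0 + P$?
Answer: $22$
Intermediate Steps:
$z{\left(P \right)} = P$ ($z{\left(P \right)} = 0 + P = P$)
$X{\left(y \right)} + z{\left(56 \right)} = -34 + 56 = 22$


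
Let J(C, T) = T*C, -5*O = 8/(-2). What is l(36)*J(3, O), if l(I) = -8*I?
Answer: -3456/5 ≈ -691.20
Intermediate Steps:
O = ⅘ (O = -8/(5*(-2)) = -8*(-1)/(5*2) = -⅕*(-4) = ⅘ ≈ 0.80000)
J(C, T) = C*T
l(36)*J(3, O) = (-8*36)*(3*(⅘)) = -288*12/5 = -3456/5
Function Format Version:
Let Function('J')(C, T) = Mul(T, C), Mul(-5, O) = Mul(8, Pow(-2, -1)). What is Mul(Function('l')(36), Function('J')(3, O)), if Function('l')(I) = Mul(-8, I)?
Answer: Rational(-3456, 5) ≈ -691.20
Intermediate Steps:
O = Rational(4, 5) (O = Mul(Rational(-1, 5), Mul(8, Pow(-2, -1))) = Mul(Rational(-1, 5), Mul(8, Rational(-1, 2))) = Mul(Rational(-1, 5), -4) = Rational(4, 5) ≈ 0.80000)
Function('J')(C, T) = Mul(C, T)
Mul(Function('l')(36), Function('J')(3, O)) = Mul(Mul(-8, 36), Mul(3, Rational(4, 5))) = Mul(-288, Rational(12, 5)) = Rational(-3456, 5)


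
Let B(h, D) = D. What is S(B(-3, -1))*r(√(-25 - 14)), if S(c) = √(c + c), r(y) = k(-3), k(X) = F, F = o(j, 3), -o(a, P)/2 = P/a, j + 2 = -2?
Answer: 3*I*√2/2 ≈ 2.1213*I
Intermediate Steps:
j = -4 (j = -2 - 2 = -4)
o(a, P) = -2*P/a
F = 3/2 (F = -2*3/(-4) = -2*3*(-¼) = 3/2 ≈ 1.5000)
k(X) = 3/2
r(y) = 3/2
S(c) = √2*√c (S(c) = √(2*c) = √2*√c)
S(B(-3, -1))*r(√(-25 - 14)) = (√2*√(-1))*(3/2) = (√2*I)*(3/2) = (I*√2)*(3/2) = 3*I*√2/2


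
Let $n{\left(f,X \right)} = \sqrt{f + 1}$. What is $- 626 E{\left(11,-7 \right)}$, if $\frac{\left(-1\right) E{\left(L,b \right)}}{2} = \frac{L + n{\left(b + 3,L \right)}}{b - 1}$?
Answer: $- \frac{3443}{2} - \frac{313 i \sqrt{3}}{2} \approx -1721.5 - 271.07 i$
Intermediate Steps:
$n{\left(f,X \right)} = \sqrt{1 + f}$
$E{\left(L,b \right)} = - \frac{2 \left(L + \sqrt{4 + b}\right)}{-1 + b}$ ($E{\left(L,b \right)} = - 2 \frac{L + \sqrt{1 + \left(b + 3\right)}}{b - 1} = - 2 \frac{L + \sqrt{1 + \left(3 + b\right)}}{-1 + b} = - 2 \frac{L + \sqrt{4 + b}}{-1 + b} = - \frac{2 \left(L + \sqrt{4 + b}\right)}{-1 + b}$)
$- 626 E{\left(11,-7 \right)} = - 626 \frac{2 \left(\left(-1\right) 11 - \sqrt{4 - 7}\right)}{-1 - 7} = - 626 \frac{2 \left(-11 - \sqrt{-3}\right)}{-8} = - 626 \cdot 2 \left(- \frac{1}{8}\right) \left(-11 - i \sqrt{3}\right) = - 626 \left(\frac{11}{4} + \frac{i \sqrt{3}}{4}\right) = - \frac{3443}{2} - \frac{313 i \sqrt{3}}{2}$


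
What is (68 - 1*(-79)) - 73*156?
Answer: -11241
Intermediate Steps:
(68 - 1*(-79)) - 73*156 = (68 + 79) - 11388 = 147 - 11388 = -11241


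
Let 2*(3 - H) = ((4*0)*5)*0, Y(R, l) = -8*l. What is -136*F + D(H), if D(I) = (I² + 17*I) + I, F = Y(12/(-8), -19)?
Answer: -20609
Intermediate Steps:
F = 152 (F = -8*(-19) = 152)
H = 3 (H = 3 - (4*0)*5*0/2 = 3 - 0*5*0/2 = 3 - 0*0 = 3 - ½*0 = 3 + 0 = 3)
D(I) = I² + 18*I
-136*F + D(H) = -136*152 + 3*(18 + 3) = -20672 + 3*21 = -20672 + 63 = -20609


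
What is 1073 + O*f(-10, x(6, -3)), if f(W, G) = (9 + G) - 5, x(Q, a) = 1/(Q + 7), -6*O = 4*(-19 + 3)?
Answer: 43543/39 ≈ 1116.5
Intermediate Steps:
O = 32/3 (O = -2*(-19 + 3)/3 = -2*(-16)/3 = -⅙*(-64) = 32/3 ≈ 10.667)
x(Q, a) = 1/(7 + Q)
f(W, G) = 4 + G
1073 + O*f(-10, x(6, -3)) = 1073 + 32*(4 + 1/(7 + 6))/3 = 1073 + 32*(4 + 1/13)/3 = 1073 + (32/3)*(53/13) = 1073 + 1696/39 = 43543/39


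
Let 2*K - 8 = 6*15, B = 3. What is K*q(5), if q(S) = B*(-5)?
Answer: -735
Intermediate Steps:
K = 49 (K = 4 + (6*15)/2 = 4 + (½)*90 = 4 + 45 = 49)
q(S) = -15 (q(S) = 3*(-5) = -15)
K*q(5) = 49*(-15) = -735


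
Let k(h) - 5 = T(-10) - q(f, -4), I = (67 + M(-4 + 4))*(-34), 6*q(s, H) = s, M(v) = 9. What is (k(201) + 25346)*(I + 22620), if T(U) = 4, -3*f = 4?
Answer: 4572155092/9 ≈ 5.0802e+8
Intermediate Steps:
f = -4/3 (f = -⅓*4 = -4/3 ≈ -1.3333)
q(s, H) = s/6
I = -2584 (I = (67 + 9)*(-34) = 76*(-34) = -2584)
k(h) = 83/9 (k(h) = 5 + (4 - (-4)/(6*3)) = 5 + (4 - 1*(-2/9)) = 5 + (4 + 2/9) = 5 + 38/9 = 83/9)
(k(201) + 25346)*(I + 22620) = (83/9 + 25346)*(-2584 + 22620) = (228197/9)*20036 = 4572155092/9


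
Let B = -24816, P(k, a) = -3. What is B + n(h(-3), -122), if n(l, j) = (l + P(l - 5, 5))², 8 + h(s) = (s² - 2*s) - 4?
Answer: -24816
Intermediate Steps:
h(s) = -12 + s² - 2*s (h(s) = -8 + ((s² - 2*s) - 4) = -8 + (-4 + s² - 2*s) = -12 + s² - 2*s)
n(l, j) = (-3 + l)² (n(l, j) = (l - 3)² = (-3 + l)²)
B + n(h(-3), -122) = -24816 + (-3 + (-12 + (-3)² - 2*(-3)))² = -24816 + (-3 + (-12 + 9 + 6))² = -24816 + (-3 + 3)² = -24816 + 0² = -24816 + 0 = -24816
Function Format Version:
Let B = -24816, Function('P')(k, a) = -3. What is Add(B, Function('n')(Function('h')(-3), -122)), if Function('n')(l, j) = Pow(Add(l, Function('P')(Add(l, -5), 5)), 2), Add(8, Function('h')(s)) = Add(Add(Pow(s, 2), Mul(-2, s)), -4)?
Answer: -24816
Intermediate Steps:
Function('h')(s) = Add(-12, Pow(s, 2), Mul(-2, s)) (Function('h')(s) = Add(-8, Add(Add(Pow(s, 2), Mul(-2, s)), -4)) = Add(-8, Add(-4, Pow(s, 2), Mul(-2, s))) = Add(-12, Pow(s, 2), Mul(-2, s)))
Function('n')(l, j) = Pow(Add(-3, l), 2) (Function('n')(l, j) = Pow(Add(l, -3), 2) = Pow(Add(-3, l), 2))
Add(B, Function('n')(Function('h')(-3), -122)) = Add(-24816, Pow(Add(-3, Add(-12, Pow(-3, 2), Mul(-2, -3))), 2)) = Add(-24816, Pow(Add(-3, Add(-12, 9, 6)), 2)) = Add(-24816, Pow(Add(-3, 3), 2)) = Add(-24816, Pow(0, 2)) = Add(-24816, 0) = -24816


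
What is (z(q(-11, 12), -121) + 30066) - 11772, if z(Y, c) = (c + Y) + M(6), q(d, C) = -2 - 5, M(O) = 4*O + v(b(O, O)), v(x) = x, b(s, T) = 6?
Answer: 18196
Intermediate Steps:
M(O) = 6 + 4*O (M(O) = 4*O + 6 = 6 + 4*O)
q(d, C) = -7
z(Y, c) = 30 + Y + c (z(Y, c) = (c + Y) + (6 + 4*6) = (Y + c) + (6 + 24) = (Y + c) + 30 = 30 + Y + c)
(z(q(-11, 12), -121) + 30066) - 11772 = ((30 - 7 - 121) + 30066) - 11772 = (-98 + 30066) - 11772 = 29968 - 11772 = 18196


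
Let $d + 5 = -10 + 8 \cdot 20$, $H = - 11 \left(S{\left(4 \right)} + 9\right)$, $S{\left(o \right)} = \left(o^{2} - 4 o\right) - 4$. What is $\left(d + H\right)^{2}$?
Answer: $8100$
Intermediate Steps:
$S{\left(o \right)} = -4 + o^{2} - 4 o$
$H = -55$ ($H = - 11 \left(\left(-4 + 4^{2} - 16\right) + 9\right) = - 11 \left(\left(-4 + 16 - 16\right) + 9\right) = - 11 \left(-4 + 9\right) = - 11 \cdot 5 = \left(-1\right) 55 = -55$)
$d = 145$ ($d = -5 + \left(-10 + 8 \cdot 20\right) = -5 + \left(-10 + 160\right) = -5 + 150 = 145$)
$\left(d + H\right)^{2} = \left(145 - 55\right)^{2} = 90^{2} = 8100$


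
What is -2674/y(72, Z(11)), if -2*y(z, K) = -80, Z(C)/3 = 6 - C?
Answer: -1337/20 ≈ -66.850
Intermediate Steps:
Z(C) = 18 - 3*C (Z(C) = 3*(6 - C) = 18 - 3*C)
y(z, K) = 40 (y(z, K) = -½*(-80) = 40)
-2674/y(72, Z(11)) = -2674/40 = -2674*1/40 = -1337/20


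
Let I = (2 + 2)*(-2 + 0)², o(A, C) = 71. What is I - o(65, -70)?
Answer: -55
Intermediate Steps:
I = 16 (I = 4*(-2)² = 4*4 = 16)
I - o(65, -70) = 16 - 1*71 = 16 - 71 = -55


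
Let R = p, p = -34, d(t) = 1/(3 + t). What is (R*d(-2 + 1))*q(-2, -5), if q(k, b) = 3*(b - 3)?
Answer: 408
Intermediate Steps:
q(k, b) = -9 + 3*b (q(k, b) = 3*(-3 + b) = -9 + 3*b)
R = -34
(R*d(-2 + 1))*q(-2, -5) = (-34/(3 + (-2 + 1)))*(-9 + 3*(-5)) = (-34/(3 - 1))*(-9 - 15) = -34/2*(-24) = -34*1/2*(-24) = -17*(-24) = 408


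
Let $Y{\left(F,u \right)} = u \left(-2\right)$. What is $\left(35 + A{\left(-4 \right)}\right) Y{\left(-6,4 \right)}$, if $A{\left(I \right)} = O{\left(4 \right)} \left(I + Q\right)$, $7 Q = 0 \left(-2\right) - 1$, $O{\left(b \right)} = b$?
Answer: $- \frac{1032}{7} \approx -147.43$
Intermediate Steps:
$Q = - \frac{1}{7}$ ($Q = \frac{0 \left(-2\right) - 1}{7} = \frac{0 - 1}{7} = \frac{1}{7} \left(-1\right) = - \frac{1}{7} \approx -0.14286$)
$Y{\left(F,u \right)} = - 2 u$
$A{\left(I \right)} = - \frac{4}{7} + 4 I$ ($A{\left(I \right)} = 4 \left(I - \frac{1}{7}\right) = 4 \left(- \frac{1}{7} + I\right) = - \frac{4}{7} + 4 I$)
$\left(35 + A{\left(-4 \right)}\right) Y{\left(-6,4 \right)} = \left(35 + \left(- \frac{4}{7} + 4 \left(-4\right)\right)\right) \left(\left(-2\right) 4\right) = \left(35 - \frac{116}{7}\right) \left(-8\right) = \frac{129}{7} \left(-8\right) = - \frac{1032}{7}$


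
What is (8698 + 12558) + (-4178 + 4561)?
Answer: 21639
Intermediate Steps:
(8698 + 12558) + (-4178 + 4561) = 21256 + 383 = 21639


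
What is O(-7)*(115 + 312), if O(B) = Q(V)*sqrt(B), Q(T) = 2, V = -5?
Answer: 854*I*sqrt(7) ≈ 2259.5*I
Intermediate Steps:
O(B) = 2*sqrt(B)
O(-7)*(115 + 312) = (2*sqrt(-7))*(115 + 312) = (2*(I*sqrt(7)))*427 = (2*I*sqrt(7))*427 = 854*I*sqrt(7)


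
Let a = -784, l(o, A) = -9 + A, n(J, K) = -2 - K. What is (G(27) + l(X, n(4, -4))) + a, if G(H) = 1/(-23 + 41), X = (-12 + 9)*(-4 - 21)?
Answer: -14237/18 ≈ -790.94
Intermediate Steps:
X = 75 (X = -3*(-25) = 75)
G(H) = 1/18
(G(27) + l(X, n(4, -4))) + a = (1/18 + (-9 + (-2 - 1*(-4)))) - 784 = (1/18 + (-9 + (-2 + 4))) - 784 = (1/18 + (-9 + 2)) - 784 = (1/18 - 7) - 784 = -125/18 - 784 = -14237/18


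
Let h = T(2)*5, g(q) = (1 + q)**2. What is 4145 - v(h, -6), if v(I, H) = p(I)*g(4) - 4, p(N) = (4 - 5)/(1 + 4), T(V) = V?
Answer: 4154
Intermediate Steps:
p(N) = -1/5
h = 10 (h = 2*5 = 10)
v(I, H) = -9 (v(I, H) = -(1 + 4)**2/5 - 4 = -1/5*5**2 - 4 = -1/5*25 - 4 = -5 - 4 = -9)
4145 - v(h, -6) = 4145 - 1*(-9) = 4145 + 9 = 4154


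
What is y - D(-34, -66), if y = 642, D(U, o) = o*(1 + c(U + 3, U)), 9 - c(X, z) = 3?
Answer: 1104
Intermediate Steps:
c(X, z) = 6 (c(X, z) = 9 - 1*3 = 9 - 3 = 6)
D(U, o) = 7*o (D(U, o) = o*(1 + 6) = o*7 = 7*o)
y - D(-34, -66) = 642 - 7*(-66) = 642 - 1*(-462) = 642 + 462 = 1104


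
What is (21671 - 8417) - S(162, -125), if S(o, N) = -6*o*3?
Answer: 16170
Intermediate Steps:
S(o, N) = -18*o
(21671 - 8417) - S(162, -125) = (21671 - 8417) - (-18)*162 = 13254 - 1*(-2916) = 13254 + 2916 = 16170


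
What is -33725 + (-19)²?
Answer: -33364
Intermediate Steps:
-33725 + (-19)² = -33725 + 361 = -33364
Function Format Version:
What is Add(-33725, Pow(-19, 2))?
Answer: -33364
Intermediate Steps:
Add(-33725, Pow(-19, 2)) = Add(-33725, 361) = -33364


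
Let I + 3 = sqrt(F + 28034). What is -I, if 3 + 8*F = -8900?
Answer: 3 - sqrt(430738)/4 ≈ -161.08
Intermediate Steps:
F = -8903/8 (F = -3/8 + (1/8)*(-8900) = -3/8 - 2225/2 = -8903/8 ≈ -1112.9)
I = -3 + sqrt(430738)/4 (I = -3 + sqrt(-8903/8 + 28034) = -3 + sqrt(215369/8) = -3 + sqrt(430738)/4 ≈ 161.08)
-I = -(-3 + sqrt(430738)/4) = 3 - sqrt(430738)/4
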